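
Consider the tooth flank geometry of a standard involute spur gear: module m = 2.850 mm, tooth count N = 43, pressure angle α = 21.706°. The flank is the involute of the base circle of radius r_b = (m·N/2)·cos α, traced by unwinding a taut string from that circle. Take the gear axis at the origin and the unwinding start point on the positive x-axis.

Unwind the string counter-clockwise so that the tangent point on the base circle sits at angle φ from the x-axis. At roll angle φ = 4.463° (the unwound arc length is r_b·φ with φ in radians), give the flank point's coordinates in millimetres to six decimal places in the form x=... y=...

pitch radius r_p = m·N/2 = 2.850·43/2 = 61.275000
base radius r_b = r_p·cos α = 61.275000·cos 21.706° = 56.930225
roll angle φ = 4.463° = 0.07789404 rad
x = r_b·(cos φ + φ·sin φ) = 56.930225·(0.99696779 + 0.07789404·0.07781530) = 57.102675
y = r_b·(sin φ − φ·cos φ) = 56.930225·(0.07781530 − 0.07789404·0.99696779) = 0.008963

x=57.102675 y=0.008963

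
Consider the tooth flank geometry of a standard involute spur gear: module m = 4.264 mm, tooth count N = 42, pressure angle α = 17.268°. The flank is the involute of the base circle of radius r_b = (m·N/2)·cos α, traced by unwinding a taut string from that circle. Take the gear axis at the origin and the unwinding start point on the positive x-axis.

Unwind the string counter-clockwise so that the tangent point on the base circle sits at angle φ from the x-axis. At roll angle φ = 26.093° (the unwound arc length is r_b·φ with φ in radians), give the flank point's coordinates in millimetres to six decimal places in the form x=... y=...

x=93.920532 y=2.636668

pitch radius r_p = m·N/2 = 4.264·42/2 = 89.544000
base radius r_b = r_p·cos α = 89.544000·cos 17.268° = 85.507960
roll angle φ = 26.093° = 0.45540876 rad
x = r_b·(cos φ + φ·sin φ) = 85.507960·(0.89808132 + 0.45540876·0.43982945) = 93.920532
y = r_b·(sin φ − φ·cos φ) = 85.507960·(0.43982945 − 0.45540876·0.89808132) = 2.636668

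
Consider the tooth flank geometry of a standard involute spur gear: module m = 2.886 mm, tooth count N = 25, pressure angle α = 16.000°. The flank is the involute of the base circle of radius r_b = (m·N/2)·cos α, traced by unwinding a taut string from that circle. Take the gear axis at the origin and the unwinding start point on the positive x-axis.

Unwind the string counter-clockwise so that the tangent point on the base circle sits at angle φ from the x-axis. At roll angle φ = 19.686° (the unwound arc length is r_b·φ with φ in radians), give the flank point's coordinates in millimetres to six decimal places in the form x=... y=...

x=36.664360 y=0.463336

pitch radius r_p = m·N/2 = 2.886·25/2 = 36.075000
base radius r_b = r_p·cos α = 36.075000·cos 16.000° = 34.677516
roll angle φ = 19.686° = 0.34358552 rad
x = r_b·(cos φ + φ·sin φ) = 34.677516·(0.94155288 + 0.34358552·0.33686520) = 36.664360
y = r_b·(sin φ − φ·cos φ) = 34.677516·(0.33686520 − 0.34358552·0.94155288) = 0.463336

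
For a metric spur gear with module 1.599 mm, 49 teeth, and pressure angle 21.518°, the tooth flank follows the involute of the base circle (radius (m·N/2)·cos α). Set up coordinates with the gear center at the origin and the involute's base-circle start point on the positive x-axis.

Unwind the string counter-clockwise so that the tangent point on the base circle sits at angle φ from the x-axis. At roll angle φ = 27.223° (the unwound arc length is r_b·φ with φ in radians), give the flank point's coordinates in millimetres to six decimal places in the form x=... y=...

pitch radius r_p = m·N/2 = 1.599·49/2 = 39.175500
base radius r_b = r_p·cos α = 39.175500·cos 21.518° = 36.445061
roll angle φ = 27.223° = 0.47513098 rad
x = r_b·(cos φ + φ·sin φ) = 36.445061·(0.88923281 + 0.47513098·0.45745492) = 40.329515
y = r_b·(sin φ − φ·cos φ) = 36.445061·(0.45745492 − 0.47513098·0.88923281) = 1.273859

x=40.329515 y=1.273859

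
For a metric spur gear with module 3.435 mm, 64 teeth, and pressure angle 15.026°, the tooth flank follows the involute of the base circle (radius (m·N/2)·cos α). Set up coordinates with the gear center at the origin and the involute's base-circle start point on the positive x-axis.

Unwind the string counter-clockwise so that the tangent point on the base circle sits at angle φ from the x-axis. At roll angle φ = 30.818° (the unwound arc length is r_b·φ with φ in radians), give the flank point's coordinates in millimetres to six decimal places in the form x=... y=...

pitch radius r_p = m·N/2 = 3.435·64/2 = 109.920000
base radius r_b = r_p·cos α = 109.920000·cos 15.026° = 106.161646
roll angle φ = 30.818° = 0.53787557 rad
x = r_b·(cos φ + φ·sin φ) = 106.161646·(0.85879899 + 0.53787557·0.51231269) = 120.425469
y = r_b·(sin φ − φ·cos φ) = 106.161646·(0.51231269 − 0.53787557·0.85879899) = 5.349028

x=120.425469 y=5.349028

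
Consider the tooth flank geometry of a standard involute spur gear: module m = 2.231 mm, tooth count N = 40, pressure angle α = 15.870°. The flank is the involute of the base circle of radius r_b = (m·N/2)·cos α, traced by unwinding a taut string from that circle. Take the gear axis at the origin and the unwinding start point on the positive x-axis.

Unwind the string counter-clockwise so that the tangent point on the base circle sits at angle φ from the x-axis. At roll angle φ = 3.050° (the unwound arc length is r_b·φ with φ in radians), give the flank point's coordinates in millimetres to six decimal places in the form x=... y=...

x=42.980059 y=0.002157

pitch radius r_p = m·N/2 = 2.231·40/2 = 44.620000
base radius r_b = r_p·cos α = 44.620000·cos 15.870° = 42.919292
roll angle φ = 3.050° = 0.05323254 rad
x = r_b·(cos φ + φ·sin φ) = 42.919292·(0.99858348 + 0.05323254·0.05320740) = 42.980059
y = r_b·(sin φ − φ·cos φ) = 42.919292·(0.05320740 − 0.05323254·0.99858348) = 0.002157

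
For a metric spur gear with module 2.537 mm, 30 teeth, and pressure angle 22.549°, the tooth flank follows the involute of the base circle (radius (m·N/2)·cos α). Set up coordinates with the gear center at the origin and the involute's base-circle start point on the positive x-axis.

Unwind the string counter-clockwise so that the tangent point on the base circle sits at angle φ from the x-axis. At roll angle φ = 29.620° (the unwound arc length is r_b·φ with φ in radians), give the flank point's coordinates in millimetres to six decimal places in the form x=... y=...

pitch radius r_p = m·N/2 = 2.537·30/2 = 38.055000
base radius r_b = r_p·cos α = 38.055000·cos 22.549° = 35.145768
roll angle φ = 29.620° = 0.51696652 rad
x = r_b·(cos φ + φ·sin φ) = 35.145768·(0.86932246 + 0.51696652·0.49424535) = 39.533041
y = r_b·(sin φ − φ·cos φ) = 35.145768·(0.49424535 − 0.51696652·0.86932246) = 1.575751

x=39.533041 y=1.575751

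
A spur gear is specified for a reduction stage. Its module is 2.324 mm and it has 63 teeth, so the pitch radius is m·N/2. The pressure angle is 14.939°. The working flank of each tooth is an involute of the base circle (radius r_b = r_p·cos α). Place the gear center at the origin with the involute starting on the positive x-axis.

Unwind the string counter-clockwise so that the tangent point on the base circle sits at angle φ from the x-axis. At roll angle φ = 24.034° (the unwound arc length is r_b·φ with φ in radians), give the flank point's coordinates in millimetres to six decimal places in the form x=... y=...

pitch radius r_p = m·N/2 = 2.324·63/2 = 73.206000
base radius r_b = r_p·cos α = 73.206000·cos 14.939° = 70.731698
roll angle φ = 24.034° = 0.41947243 rad
x = r_b·(cos φ + φ·sin φ) = 70.731698·(0.91330393 + 0.41947243·0.40727868) = 76.683495
y = r_b·(sin φ − φ·cos φ) = 70.731698·(0.40727868 − 0.41947243·0.91330393) = 1.709787

x=76.683495 y=1.709787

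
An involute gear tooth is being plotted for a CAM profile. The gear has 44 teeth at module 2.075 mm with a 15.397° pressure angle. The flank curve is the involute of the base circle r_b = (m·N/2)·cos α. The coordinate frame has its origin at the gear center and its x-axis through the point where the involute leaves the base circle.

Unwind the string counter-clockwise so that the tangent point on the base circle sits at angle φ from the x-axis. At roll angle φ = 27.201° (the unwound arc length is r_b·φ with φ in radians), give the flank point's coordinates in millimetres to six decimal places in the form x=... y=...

pitch radius r_p = m·N/2 = 2.075·44/2 = 45.650000
base radius r_b = r_p·cos α = 45.650000·cos 15.397° = 44.011590
roll angle φ = 27.201° = 0.47474701 rad
x = r_b·(cos φ + φ·sin φ) = 44.011590·(0.88940840 + 0.47474701·0.45711345) = 48.695375
y = r_b·(sin φ − φ·cos φ) = 44.011590·(0.45711345 − 0.47474701·0.88940840) = 1.534661

x=48.695375 y=1.534661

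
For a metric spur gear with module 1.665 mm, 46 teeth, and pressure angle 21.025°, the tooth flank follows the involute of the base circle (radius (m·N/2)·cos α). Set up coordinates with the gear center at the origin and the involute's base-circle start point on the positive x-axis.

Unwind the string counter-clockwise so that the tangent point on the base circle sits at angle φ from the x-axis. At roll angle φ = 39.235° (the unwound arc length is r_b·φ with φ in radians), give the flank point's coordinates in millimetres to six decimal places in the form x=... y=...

pitch radius r_p = m·N/2 = 1.665·46/2 = 38.295000
base radius r_b = r_p·cos α = 38.295000·cos 21.025° = 35.745471
roll angle φ = 39.235° = 0.68477993 rad
x = r_b·(cos φ + φ·sin φ) = 35.745471·(0.77455826 + 0.68477993·0.63250257) = 43.169209
y = r_b·(sin φ − φ·cos φ) = 35.745471·(0.63250257 − 0.68477993·0.77455826) = 3.649635

x=43.169209 y=3.649635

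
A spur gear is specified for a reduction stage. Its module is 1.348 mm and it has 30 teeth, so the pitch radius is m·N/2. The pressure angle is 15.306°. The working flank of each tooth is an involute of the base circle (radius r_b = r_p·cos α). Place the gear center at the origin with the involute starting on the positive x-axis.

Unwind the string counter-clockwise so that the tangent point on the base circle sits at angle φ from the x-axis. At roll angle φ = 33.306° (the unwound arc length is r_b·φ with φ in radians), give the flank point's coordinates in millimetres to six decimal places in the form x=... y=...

x=22.524698 y=1.234322

pitch radius r_p = m·N/2 = 1.348·30/2 = 20.220000
base radius r_b = r_p·cos α = 20.220000·cos 15.306° = 19.502792
roll angle φ = 33.306° = 0.58129936 rad
x = r_b·(cos φ + φ·sin φ) = 19.502792·(0.83574986 + 0.58129936·0.54911034) = 22.524698
y = r_b·(sin φ − φ·cos φ) = 19.502792·(0.54911034 − 0.58129936·0.83574986) = 1.234322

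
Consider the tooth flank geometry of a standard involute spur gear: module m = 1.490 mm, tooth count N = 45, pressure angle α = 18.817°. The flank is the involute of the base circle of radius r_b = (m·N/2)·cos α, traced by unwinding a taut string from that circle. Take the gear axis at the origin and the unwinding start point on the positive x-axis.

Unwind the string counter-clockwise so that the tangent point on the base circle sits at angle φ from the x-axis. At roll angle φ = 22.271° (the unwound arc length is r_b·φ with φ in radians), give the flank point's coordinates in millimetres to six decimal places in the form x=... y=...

x=34.040693 y=0.611883

pitch radius r_p = m·N/2 = 1.490·45/2 = 33.525000
base radius r_b = r_p·cos α = 33.525000·cos 18.817° = 31.733209
roll angle φ = 22.271° = 0.38870228 rad
x = r_b·(cos φ + φ·sin φ) = 31.733209·(0.92540166 + 0.38870228·0.37898782) = 34.040693
y = r_b·(sin φ − φ·cos φ) = 31.733209·(0.37898782 − 0.38870228·0.92540166) = 0.611883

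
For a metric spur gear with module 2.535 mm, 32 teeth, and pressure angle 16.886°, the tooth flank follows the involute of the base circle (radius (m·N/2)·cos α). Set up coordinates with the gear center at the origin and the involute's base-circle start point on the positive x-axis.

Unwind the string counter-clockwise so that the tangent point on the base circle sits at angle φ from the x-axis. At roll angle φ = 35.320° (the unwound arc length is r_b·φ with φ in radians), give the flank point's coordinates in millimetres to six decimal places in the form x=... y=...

pitch radius r_p = m·N/2 = 2.535·32/2 = 40.560000
base radius r_b = r_p·cos α = 40.560000·cos 16.886° = 38.811239
roll angle φ = 35.320° = 0.61645029 rad
x = r_b·(cos φ + φ·sin φ) = 38.811239·(0.81593583 + 0.61645029·0.57814247) = 45.499654
y = r_b·(sin φ − φ·cos φ) = 38.811239·(0.57814247 − 0.61645029·0.81593583) = 2.916998

x=45.499654 y=2.916998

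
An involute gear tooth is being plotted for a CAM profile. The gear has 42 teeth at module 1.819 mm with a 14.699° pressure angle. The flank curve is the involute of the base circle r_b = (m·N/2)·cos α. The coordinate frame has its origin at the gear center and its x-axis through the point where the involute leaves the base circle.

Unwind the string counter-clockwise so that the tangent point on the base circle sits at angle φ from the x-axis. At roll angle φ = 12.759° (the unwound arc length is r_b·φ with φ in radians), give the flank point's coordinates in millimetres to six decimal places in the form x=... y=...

x=37.853637 y=0.135334

pitch radius r_p = m·N/2 = 1.819·42/2 = 38.199000
base radius r_b = r_p·cos α = 38.199000·cos 14.699° = 36.948830
roll angle φ = 12.759° = 0.22268656 rad
x = r_b·(cos φ + φ·sin φ) = 36.948830·(0.97530764 + 0.22268656·0.22085064) = 37.853637
y = r_b·(sin φ − φ·cos φ) = 36.948830·(0.22085064 − 0.22268656·0.97530764) = 0.135334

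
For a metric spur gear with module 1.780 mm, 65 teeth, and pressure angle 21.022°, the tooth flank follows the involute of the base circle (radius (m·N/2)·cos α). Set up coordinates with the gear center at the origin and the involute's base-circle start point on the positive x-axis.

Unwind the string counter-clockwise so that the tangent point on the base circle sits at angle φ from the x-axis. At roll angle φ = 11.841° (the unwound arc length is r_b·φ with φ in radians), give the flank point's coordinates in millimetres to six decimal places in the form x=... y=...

x=55.140547 y=0.158202

pitch radius r_p = m·N/2 = 1.780·65/2 = 57.850000
base radius r_b = r_p·cos α = 57.850000·cos 21.022° = 53.999663
roll angle φ = 11.841° = 0.20666444 rad
x = r_b·(cos φ + φ·sin φ) = 53.999663·(0.97872080 + 0.20666444·0.20519646) = 55.140547
y = r_b·(sin φ − φ·cos φ) = 53.999663·(0.20519646 − 0.20666444·0.97872080) = 0.158202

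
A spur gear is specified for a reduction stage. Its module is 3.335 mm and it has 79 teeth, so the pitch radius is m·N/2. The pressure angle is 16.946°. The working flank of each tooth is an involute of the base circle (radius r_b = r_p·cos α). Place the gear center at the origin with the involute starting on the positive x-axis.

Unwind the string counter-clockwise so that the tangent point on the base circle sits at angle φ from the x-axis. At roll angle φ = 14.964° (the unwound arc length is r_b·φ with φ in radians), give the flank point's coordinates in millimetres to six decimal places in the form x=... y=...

pitch radius r_p = m·N/2 = 3.335·79/2 = 131.732500
base radius r_b = r_p·cos α = 131.732500·cos 16.946° = 126.012660
roll angle φ = 14.964° = 0.26117107 rad
x = r_b·(cos φ + φ·sin φ) = 126.012660·(0.96608826 + 0.26117107·0.25821208) = 130.237333
y = r_b·(sin φ − φ·cos φ) = 126.012660·(0.25821208 − 0.26117107·0.96608826) = 0.743195

x=130.237333 y=0.743195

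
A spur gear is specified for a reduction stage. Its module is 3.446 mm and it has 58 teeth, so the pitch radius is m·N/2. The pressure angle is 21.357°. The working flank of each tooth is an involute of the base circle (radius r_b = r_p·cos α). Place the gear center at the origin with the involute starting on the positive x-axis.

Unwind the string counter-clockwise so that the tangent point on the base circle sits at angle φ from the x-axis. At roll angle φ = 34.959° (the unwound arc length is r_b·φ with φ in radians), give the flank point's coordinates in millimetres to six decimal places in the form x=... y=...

x=108.816558 y=6.788119

pitch radius r_p = m·N/2 = 3.446·58/2 = 99.934000
base radius r_b = r_p·cos α = 99.934000·cos 21.357° = 93.071471
roll angle φ = 34.959° = 0.61014965 rad
x = r_b·(cos φ + φ·sin φ) = 93.071471·(0.81956228 + 0.61014965·0.57299012) = 108.816558
y = r_b·(sin φ − φ·cos φ) = 93.071471·(0.57299012 − 0.61014965·0.81956228) = 6.788119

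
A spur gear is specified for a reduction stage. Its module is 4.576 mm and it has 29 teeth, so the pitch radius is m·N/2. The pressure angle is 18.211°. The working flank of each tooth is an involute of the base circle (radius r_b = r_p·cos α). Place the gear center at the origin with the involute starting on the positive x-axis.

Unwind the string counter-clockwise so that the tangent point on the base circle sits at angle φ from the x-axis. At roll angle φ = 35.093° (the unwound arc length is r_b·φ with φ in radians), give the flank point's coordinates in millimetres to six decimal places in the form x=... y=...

x=73.765027 y=4.648676

pitch radius r_p = m·N/2 = 4.576·29/2 = 66.352000
base radius r_b = r_p·cos α = 66.352000·cos 18.211° = 63.028566
roll angle φ = 35.093° = 0.61248839 rad
x = r_b·(cos φ + φ·sin φ) = 63.028566·(0.81821996 + 0.61248839·0.57490529) = 73.765027
y = r_b·(sin φ − φ·cos φ) = 63.028566·(0.57490529 − 0.61248839·0.81821996) = 4.648676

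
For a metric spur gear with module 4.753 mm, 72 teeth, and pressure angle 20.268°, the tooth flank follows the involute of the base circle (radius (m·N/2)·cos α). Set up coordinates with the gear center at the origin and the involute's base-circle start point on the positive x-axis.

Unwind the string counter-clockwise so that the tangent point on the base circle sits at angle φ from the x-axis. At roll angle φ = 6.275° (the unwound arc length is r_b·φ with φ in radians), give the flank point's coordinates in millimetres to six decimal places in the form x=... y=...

x=161.473184 y=0.070201

pitch radius r_p = m·N/2 = 4.753·72/2 = 171.108000
base radius r_b = r_p·cos α = 171.108000·cos 20.268° = 160.513430
roll angle φ = 6.275° = 0.10951941 rad
x = r_b·(cos φ + φ·sin φ) = 160.513430·(0.99400874 + 0.10951941·0.10930060) = 161.473184
y = r_b·(sin φ − φ·cos φ) = 160.513430·(0.10930060 − 0.10951941·0.99400874) = 0.070201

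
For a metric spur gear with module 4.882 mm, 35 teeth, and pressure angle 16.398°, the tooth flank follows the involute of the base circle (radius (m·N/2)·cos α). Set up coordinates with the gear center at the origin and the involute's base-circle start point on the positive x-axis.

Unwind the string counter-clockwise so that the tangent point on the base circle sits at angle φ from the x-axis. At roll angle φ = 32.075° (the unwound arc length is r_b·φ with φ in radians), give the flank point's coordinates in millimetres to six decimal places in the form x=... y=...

x=93.813789 y=4.644510

pitch radius r_p = m·N/2 = 4.882·35/2 = 85.435000
base radius r_b = r_p·cos α = 85.435000·cos 16.398° = 81.959831
roll angle φ = 32.075° = 0.55981436 rad
x = r_b·(cos φ + φ·sin φ) = 81.959831·(0.84735371 + 0.55981436·0.53102890) = 93.813789
y = r_b·(sin φ − φ·cos φ) = 81.959831·(0.53102890 − 0.55981436·0.84735371) = 4.644510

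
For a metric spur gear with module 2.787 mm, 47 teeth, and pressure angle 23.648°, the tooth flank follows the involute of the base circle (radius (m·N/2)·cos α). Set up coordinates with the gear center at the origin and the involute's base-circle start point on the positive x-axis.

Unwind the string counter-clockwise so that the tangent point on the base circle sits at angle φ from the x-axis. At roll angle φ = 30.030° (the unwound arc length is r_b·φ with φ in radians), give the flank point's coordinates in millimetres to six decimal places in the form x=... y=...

x=67.677794 y=2.800996

pitch radius r_p = m·N/2 = 2.787·47/2 = 65.494500
base radius r_b = r_p·cos α = 65.494500·cos 23.648° = 59.994731
roll angle φ = 30.030° = 0.52412237 rad
x = r_b·(cos φ + φ·sin φ) = 59.994731·(0.86576349 + 0.52412237·0.50045338) = 67.677794
y = r_b·(sin φ − φ·cos φ) = 59.994731·(0.50045338 − 0.52412237·0.86576349) = 2.800996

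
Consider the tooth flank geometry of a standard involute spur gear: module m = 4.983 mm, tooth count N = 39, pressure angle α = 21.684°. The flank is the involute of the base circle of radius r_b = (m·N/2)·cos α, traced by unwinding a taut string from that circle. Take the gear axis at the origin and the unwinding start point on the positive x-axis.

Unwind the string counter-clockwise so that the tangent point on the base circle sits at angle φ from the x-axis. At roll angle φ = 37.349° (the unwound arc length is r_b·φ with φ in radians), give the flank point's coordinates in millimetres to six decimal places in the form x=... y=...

x=107.485907 y=7.987879

pitch radius r_p = m·N/2 = 4.983·39/2 = 97.168500
base radius r_b = r_p·cos α = 97.168500·cos 21.684° = 90.292448
roll angle φ = 37.349° = 0.65186302 rad
x = r_b·(cos φ + φ·sin φ) = 90.292448·(0.79495494 + 0.65186302·0.60666848) = 107.485907
y = r_b·(sin φ − φ·cos φ) = 90.292448·(0.60666848 − 0.65186302·0.79495494) = 7.987879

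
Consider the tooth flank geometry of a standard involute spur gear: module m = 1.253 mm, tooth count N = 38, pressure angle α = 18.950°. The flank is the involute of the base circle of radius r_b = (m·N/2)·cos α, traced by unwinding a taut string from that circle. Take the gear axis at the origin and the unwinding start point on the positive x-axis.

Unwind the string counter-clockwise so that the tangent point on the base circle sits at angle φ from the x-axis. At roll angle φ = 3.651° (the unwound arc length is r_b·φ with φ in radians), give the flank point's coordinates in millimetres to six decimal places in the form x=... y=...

x=22.562384 y=0.001941

pitch radius r_p = m·N/2 = 1.253·38/2 = 23.807000
base radius r_b = r_p·cos α = 23.807000·cos 18.950° = 22.516716
roll angle φ = 3.651° = 0.06372197 rad
x = r_b·(cos φ + φ·sin φ) = 22.516716·(0.99797044 + 0.06372197·0.06367886) = 22.562384
y = r_b·(sin φ − φ·cos φ) = 22.516716·(0.06367886 − 0.06372197·0.99797044) = 0.001941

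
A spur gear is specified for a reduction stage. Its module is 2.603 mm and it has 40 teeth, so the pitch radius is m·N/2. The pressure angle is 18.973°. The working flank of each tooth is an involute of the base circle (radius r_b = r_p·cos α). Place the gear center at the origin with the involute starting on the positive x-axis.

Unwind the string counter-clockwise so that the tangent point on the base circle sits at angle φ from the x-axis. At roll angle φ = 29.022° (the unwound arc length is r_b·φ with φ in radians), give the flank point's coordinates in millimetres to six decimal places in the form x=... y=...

pitch radius r_p = m·N/2 = 2.603·40/2 = 52.060000
base radius r_b = r_p·cos α = 52.060000·cos 18.973° = 49.231679
roll angle φ = 29.022° = 0.50652946 rad
x = r_b·(cos φ + φ·sin φ) = 49.231679·(0.87443349 + 0.50652946·0.48514541) = 55.148043
y = r_b·(sin φ − φ·cos φ) = 49.231679·(0.48514541 − 0.50652946·0.87443349) = 2.078517

x=55.148043 y=2.078517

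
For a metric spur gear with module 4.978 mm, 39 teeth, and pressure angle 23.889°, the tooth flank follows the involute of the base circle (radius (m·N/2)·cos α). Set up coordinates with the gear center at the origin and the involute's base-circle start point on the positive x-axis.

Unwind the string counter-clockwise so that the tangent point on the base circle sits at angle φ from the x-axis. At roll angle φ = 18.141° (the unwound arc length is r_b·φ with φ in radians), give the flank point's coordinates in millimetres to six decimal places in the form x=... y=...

pitch radius r_p = m·N/2 = 4.978·39/2 = 97.071000
base radius r_b = r_p·cos α = 97.071000·cos 23.889° = 88.755094
roll angle φ = 18.141° = 0.31662018 rad
x = r_b·(cos φ + φ·sin φ) = 88.755094·(0.95029317 + 0.31662018·0.31135652) = 93.092994
y = r_b·(sin φ − φ·cos φ) = 88.755094·(0.31135652 − 0.31662018·0.95029317) = 0.929668

x=93.092994 y=0.929668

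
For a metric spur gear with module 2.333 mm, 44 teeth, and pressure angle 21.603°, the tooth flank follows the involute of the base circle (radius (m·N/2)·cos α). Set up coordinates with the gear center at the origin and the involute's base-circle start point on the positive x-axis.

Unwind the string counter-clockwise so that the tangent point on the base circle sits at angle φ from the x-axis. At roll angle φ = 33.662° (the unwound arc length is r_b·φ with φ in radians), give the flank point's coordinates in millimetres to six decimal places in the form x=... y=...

x=55.259439 y=3.115819

pitch radius r_p = m·N/2 = 2.333·44/2 = 51.326000
base radius r_b = r_p·cos α = 51.326000·cos 21.603° = 47.720719
roll angle φ = 33.662° = 0.58751273 rad
x = r_b·(cos φ + φ·sin φ) = 47.720719·(0.83232193 + 0.58751273·0.55429253) = 55.259439
y = r_b·(sin φ − φ·cos φ) = 47.720719·(0.55429253 − 0.58751273·0.83232193) = 3.115819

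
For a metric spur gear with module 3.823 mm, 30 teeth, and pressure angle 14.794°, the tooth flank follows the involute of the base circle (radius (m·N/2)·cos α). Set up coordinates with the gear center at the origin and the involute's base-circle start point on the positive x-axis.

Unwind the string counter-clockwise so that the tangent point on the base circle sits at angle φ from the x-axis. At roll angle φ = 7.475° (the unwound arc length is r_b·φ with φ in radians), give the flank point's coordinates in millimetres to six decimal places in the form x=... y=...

pitch radius r_p = m·N/2 = 3.823·30/2 = 57.345000
base radius r_b = r_p·cos α = 57.345000·cos 14.794° = 55.444021
roll angle φ = 7.475° = 0.13046336 rad
x = r_b·(cos φ + φ·sin φ) = 55.444021·(0.99150172 + 0.13046336·0.13009358) = 55.913863
y = r_b·(sin φ − φ·cos φ) = 55.444021·(0.13009358 − 0.13046336·0.99150172) = 0.040969

x=55.913863 y=0.040969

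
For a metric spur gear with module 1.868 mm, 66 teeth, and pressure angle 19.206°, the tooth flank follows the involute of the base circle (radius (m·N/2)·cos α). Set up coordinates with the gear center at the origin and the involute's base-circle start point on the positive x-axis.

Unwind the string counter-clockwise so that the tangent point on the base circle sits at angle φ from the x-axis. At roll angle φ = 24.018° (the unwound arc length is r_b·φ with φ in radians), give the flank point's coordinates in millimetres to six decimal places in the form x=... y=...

pitch radius r_p = m·N/2 = 1.868·66/2 = 61.644000
base radius r_b = r_p·cos α = 61.644000·cos 19.206° = 58.213014
roll angle φ = 24.018° = 0.41919318 rad
x = r_b·(cos φ + φ·sin φ) = 58.213014·(0.91341763 + 0.41919318·0.40702362) = 63.105186
y = r_b·(sin φ − φ·cos φ) = 58.213014·(0.40702362 − 0.41919318·0.91341763) = 1.404399

x=63.105186 y=1.404399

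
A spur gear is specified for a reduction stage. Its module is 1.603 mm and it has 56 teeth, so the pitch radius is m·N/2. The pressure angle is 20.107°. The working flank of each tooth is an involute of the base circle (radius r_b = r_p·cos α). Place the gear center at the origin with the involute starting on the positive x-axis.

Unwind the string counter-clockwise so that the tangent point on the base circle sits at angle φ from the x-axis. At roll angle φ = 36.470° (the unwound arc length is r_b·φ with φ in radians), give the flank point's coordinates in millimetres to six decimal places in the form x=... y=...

pitch radius r_p = m·N/2 = 1.603·56/2 = 44.884000
base radius r_b = r_p·cos α = 44.884000·cos 20.107° = 42.148422
roll angle φ = 36.470° = 0.63652158 rad
x = r_b·(cos φ + φ·sin φ) = 42.148422·(0.80416820 + 0.63652158·0.59440181) = 49.841258
y = r_b·(sin φ − φ·cos φ) = 42.148422·(0.59440181 − 0.63652158·0.80416820) = 3.478568

x=49.841258 y=3.478568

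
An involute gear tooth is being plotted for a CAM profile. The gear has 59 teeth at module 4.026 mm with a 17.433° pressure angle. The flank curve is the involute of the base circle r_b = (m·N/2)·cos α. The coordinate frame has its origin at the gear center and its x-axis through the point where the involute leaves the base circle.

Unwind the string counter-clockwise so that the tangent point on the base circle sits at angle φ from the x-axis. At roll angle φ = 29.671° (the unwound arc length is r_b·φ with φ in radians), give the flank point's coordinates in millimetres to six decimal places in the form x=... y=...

x=127.501938 y=5.106117

pitch radius r_p = m·N/2 = 4.026·59/2 = 118.767000
base radius r_b = r_p·cos α = 118.767000·cos 17.433° = 113.311786
roll angle φ = 29.671° = 0.51785664 rad
x = r_b·(cos φ + φ·sin φ) = 113.311786·(0.86888218 + 0.51785664·0.49501895) = 127.501938
y = r_b·(sin φ − φ·cos φ) = 113.311786·(0.49501895 − 0.51785664·0.86888218) = 5.106117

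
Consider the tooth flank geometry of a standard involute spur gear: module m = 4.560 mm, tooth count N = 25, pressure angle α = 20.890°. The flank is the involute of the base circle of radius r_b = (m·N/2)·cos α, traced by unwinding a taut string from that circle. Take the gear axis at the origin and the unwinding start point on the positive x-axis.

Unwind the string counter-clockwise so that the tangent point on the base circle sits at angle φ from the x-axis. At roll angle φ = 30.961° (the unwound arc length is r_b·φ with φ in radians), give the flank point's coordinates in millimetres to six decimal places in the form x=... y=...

pitch radius r_p = m·N/2 = 4.560·25/2 = 57.000000
base radius r_b = r_p·cos α = 57.000000·cos 20.890° = 53.253203
roll angle φ = 30.961° = 0.54037139 rad
x = r_b·(cos φ + φ·sin φ) = 53.253203·(0.85751768 + 0.54037139·0.51445450) = 60.469767
y = r_b·(sin φ − φ·cos φ) = 53.253203·(0.51445450 − 0.54037139·0.85751768) = 2.719986

x=60.469767 y=2.719986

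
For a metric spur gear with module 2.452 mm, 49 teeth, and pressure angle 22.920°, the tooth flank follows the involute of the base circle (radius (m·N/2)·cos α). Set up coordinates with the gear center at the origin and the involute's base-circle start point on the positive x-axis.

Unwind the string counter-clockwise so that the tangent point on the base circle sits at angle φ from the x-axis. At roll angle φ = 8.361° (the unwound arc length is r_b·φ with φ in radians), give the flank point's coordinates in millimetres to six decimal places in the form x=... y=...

pitch radius r_p = m·N/2 = 2.452·49/2 = 60.074000
base radius r_b = r_p·cos α = 60.074000·cos 22.920° = 55.331129
roll angle φ = 8.361° = 0.14592698 rad
x = r_b·(cos φ + φ·sin φ) = 55.331129·(0.98937154 + 0.14592698·0.14540962) = 55.917126
y = r_b·(sin φ − φ·cos φ) = 55.331129·(0.14540962 − 0.14592698·0.98937154) = 0.057191

x=55.917126 y=0.057191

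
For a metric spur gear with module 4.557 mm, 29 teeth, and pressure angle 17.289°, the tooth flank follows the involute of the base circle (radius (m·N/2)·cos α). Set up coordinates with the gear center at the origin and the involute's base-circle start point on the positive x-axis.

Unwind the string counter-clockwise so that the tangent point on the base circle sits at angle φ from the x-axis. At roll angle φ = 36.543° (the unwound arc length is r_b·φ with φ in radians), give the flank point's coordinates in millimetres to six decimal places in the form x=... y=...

pitch radius r_p = m·N/2 = 4.557·29/2 = 66.076500
base radius r_b = r_p·cos α = 66.076500·cos 17.289° = 63.091023
roll angle φ = 36.543° = 0.63779567 rad
x = r_b·(cos φ + φ·sin φ) = 63.091023·(0.80341022 + 0.63779567·0.59542591) = 74.647424
y = r_b·(sin φ − φ·cos φ) = 63.091023·(0.59542591 − 0.63779567·0.80341022) = 5.237460

x=74.647424 y=5.237460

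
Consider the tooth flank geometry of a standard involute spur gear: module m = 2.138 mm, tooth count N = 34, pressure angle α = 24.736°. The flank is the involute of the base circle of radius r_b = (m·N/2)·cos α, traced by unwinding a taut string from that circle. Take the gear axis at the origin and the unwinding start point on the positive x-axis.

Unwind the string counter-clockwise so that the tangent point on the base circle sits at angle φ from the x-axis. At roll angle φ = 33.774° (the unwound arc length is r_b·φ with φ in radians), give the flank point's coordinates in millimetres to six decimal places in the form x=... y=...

x=38.257630 y=2.176467

pitch radius r_p = m·N/2 = 2.138·34/2 = 36.346000
base radius r_b = r_p·cos α = 36.346000·cos 24.736° = 33.011089
roll angle φ = 33.774° = 0.58946750 rad
x = r_b·(cos φ + φ·sin φ) = 33.011089·(0.83123682 + 0.58946750·0.55591847) = 38.257630
y = r_b·(sin φ − φ·cos φ) = 33.011089·(0.55591847 − 0.58946750·0.83123682) = 2.176467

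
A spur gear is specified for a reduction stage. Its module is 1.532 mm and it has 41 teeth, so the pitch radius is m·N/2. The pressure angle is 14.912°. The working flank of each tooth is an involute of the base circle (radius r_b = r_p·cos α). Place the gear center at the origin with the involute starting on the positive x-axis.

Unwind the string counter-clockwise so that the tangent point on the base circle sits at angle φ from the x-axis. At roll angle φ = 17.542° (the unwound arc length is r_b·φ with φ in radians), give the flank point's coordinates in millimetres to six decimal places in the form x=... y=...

x=31.737542 y=0.287612

pitch radius r_p = m·N/2 = 1.532·41/2 = 31.406000
base radius r_b = r_p·cos α = 31.406000·cos 14.912° = 30.348315
roll angle φ = 17.542° = 0.30616566 rad
x = r_b·(cos φ + φ·sin φ) = 30.348315·(0.95349627 + 0.30616566·0.30140483) = 31.737542
y = r_b·(sin φ − φ·cos φ) = 30.348315·(0.30140483 − 0.30616566·0.95349627) = 0.287612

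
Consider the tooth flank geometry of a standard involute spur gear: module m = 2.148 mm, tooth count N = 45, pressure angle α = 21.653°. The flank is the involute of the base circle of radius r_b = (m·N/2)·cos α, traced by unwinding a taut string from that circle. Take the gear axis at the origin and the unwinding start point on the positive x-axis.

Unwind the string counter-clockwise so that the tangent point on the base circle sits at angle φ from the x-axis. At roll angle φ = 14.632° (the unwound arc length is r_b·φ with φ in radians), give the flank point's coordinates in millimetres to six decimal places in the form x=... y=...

x=46.360591 y=0.247755

pitch radius r_p = m·N/2 = 2.148·45/2 = 48.330000
base radius r_b = r_p·cos α = 48.330000·cos 21.653° = 44.919621
roll angle φ = 14.632° = 0.25537658 rad
x = r_b·(cos φ + φ·sin φ) = 44.919621·(0.96756824 + 0.25537658·0.25260979) = 46.360591
y = r_b·(sin φ − φ·cos φ) = 44.919621·(0.25260979 − 0.25537658·0.96756824) = 0.247755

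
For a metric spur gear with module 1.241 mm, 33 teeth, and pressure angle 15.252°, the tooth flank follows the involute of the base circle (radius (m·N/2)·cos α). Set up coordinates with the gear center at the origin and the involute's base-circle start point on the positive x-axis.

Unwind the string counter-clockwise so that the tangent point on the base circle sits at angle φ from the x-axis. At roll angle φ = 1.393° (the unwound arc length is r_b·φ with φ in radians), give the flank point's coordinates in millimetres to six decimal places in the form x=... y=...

x=19.761117 y=0.000095

pitch radius r_p = m·N/2 = 1.241·33/2 = 20.476500
base radius r_b = r_p·cos α = 20.476500·cos 15.252° = 19.755280
roll angle φ = 1.393° = 0.02431244 rad
x = r_b·(cos φ + φ·sin φ) = 19.755280·(0.99970447 + 0.02431244·0.02431004) = 19.761117
y = r_b·(sin φ − φ·cos φ) = 19.755280·(0.02431004 − 0.02431244·0.99970447) = 0.000095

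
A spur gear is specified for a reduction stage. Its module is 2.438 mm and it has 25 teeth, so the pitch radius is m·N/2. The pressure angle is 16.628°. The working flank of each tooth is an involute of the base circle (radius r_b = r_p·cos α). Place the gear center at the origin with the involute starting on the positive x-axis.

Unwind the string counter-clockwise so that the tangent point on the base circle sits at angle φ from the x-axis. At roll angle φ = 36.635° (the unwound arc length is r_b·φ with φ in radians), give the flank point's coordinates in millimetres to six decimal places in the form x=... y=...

x=34.573350 y=2.441918

pitch radius r_p = m·N/2 = 2.438·25/2 = 30.475000
base radius r_b = r_p·cos α = 30.475000·cos 16.628° = 29.200622
roll angle φ = 36.635° = 0.63940137 rad
x = r_b·(cos φ + φ·sin φ) = 29.200622·(0.80245311 + 0.63940137·0.59671518) = 34.573350
y = r_b·(sin φ − φ·cos φ) = 29.200622·(0.59671518 − 0.63940137·0.80245311) = 2.441918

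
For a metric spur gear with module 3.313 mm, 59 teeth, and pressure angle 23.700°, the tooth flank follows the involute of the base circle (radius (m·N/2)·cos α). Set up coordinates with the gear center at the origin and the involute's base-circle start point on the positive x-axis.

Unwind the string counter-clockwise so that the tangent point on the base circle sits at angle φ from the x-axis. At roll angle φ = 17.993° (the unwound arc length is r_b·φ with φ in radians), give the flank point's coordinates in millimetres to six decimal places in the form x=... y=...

x=93.795474 y=0.914769

pitch radius r_p = m·N/2 = 3.313·59/2 = 97.733500
base radius r_b = r_p·cos α = 97.733500·cos 23.700° = 89.490910
roll angle φ = 17.993° = 0.31403709 rad
x = r_b·(cos φ + φ·sin φ) = 89.490910·(0.95109426 + 0.31403709·0.30890080) = 93.795474
y = r_b·(sin φ − φ·cos φ) = 89.490910·(0.30890080 − 0.31403709·0.95109426) = 0.914769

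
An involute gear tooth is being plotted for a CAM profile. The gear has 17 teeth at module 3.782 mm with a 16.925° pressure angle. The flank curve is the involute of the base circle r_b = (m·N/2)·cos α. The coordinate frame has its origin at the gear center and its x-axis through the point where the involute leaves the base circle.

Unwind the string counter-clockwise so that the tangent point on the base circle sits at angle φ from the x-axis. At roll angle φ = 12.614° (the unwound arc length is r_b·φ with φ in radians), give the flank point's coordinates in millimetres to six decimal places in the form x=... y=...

pitch radius r_p = m·N/2 = 3.782·17/2 = 32.147000
base radius r_b = r_p·cos α = 32.147000·cos 16.925° = 30.754606
roll angle φ = 12.614° = 0.22015583 rad
x = r_b·(cos φ + φ·sin φ) = 30.754606·(0.97586343 + 0.22015583·0.21838170) = 31.490915
y = r_b·(sin φ − φ·cos φ) = 30.754606·(0.21838170 − 0.22015583·0.97586343) = 0.108861

x=31.490915 y=0.108861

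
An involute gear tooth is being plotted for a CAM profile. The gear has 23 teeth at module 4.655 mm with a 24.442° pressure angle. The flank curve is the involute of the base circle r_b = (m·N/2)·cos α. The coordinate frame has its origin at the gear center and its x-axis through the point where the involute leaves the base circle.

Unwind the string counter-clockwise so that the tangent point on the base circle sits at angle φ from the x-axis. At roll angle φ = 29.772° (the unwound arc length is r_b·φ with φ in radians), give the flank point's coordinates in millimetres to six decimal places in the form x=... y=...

x=54.876779 y=2.218215

pitch radius r_p = m·N/2 = 4.655·23/2 = 53.532500
base radius r_b = r_p·cos α = 53.532500·cos 24.442° = 48.734949
roll angle φ = 29.772° = 0.51961942 rad
x = r_b·(cos φ + φ·sin φ) = 48.734949·(0.86800822 + 0.51961942·0.49654983) = 54.876779
y = r_b·(sin φ − φ·cos φ) = 48.734949·(0.49654983 − 0.51961942·0.86800822) = 2.218215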